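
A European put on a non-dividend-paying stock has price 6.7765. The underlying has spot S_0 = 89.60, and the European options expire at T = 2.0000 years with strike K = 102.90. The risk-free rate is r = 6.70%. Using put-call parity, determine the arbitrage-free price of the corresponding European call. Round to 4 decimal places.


Answer: Call price = 6.3812

Derivation:
Put-call parity: C - P = S_0 * exp(-qT) - K * exp(-rT).
S_0 * exp(-qT) = 89.6000 * 1.00000000 = 89.60000000
K * exp(-rT) = 102.9000 * 0.87459006 = 89.99531765
C = P + S*exp(-qT) - K*exp(-rT)
C = 6.7765 + 89.60000000 - 89.99531765 = 6.3812


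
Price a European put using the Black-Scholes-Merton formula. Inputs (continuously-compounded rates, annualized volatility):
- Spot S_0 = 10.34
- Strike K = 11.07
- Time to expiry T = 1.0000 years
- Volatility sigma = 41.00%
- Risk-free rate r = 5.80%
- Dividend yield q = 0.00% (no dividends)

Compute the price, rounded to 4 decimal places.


Answer: Price = 1.7417

Derivation:
d1 = (ln(S/K) + (r - q + 0.5*sigma^2) * T) / (sigma * sqrt(T)) = 0.18007591
d2 = d1 - sigma * sqrt(T) = -0.22992409
exp(-rT) = 0.94364995; exp(-qT) = 1.00000000
P = K * exp(-rT) * N(-d2) - S_0 * exp(-qT) * N(-d1)
N(-d1) = 0.42854649; N(-d2) = 0.59092462
P = 11.0700 * 0.94364995 * 0.59092462 - 10.3400 * 1.00000000 * 0.42854649 = 1.7417


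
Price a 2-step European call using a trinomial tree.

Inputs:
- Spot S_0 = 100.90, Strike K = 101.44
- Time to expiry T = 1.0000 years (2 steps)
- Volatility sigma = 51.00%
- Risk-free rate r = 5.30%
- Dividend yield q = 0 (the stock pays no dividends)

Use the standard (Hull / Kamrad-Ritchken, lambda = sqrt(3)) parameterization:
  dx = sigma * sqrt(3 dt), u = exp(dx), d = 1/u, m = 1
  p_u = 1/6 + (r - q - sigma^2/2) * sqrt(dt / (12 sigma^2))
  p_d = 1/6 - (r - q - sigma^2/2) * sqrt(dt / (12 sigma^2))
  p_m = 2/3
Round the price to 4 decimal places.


dt = T/N = 0.500000; dx = sigma*sqrt(3*dt) = 0.624620
u = exp(dx) = 1.867536; d = 1/u = 0.535465
p_u = 0.135828, p_m = 0.666667, p_d = 0.197505
Discount per step: exp(-r*dt) = 0.973848
Stock lattice S(k, j) with j the centered position index:
  k=0: S(0,+0) = 100.9000
  k=1: S(1,-1) = 54.0284; S(1,+0) = 100.9000; S(1,+1) = 188.4344
  k=2: S(2,-2) = 28.9303; S(2,-1) = 54.0284; S(2,+0) = 100.9000; S(2,+1) = 188.4344; S(2,+2) = 351.9080
Terminal payoffs V(N, j) = max(S_T - K, 0):
  V(2,-2) = 0.000000; V(2,-1) = 0.000000; V(2,+0) = 0.000000; V(2,+1) = 86.994377; V(2,+2) = 250.467971
Backward induction: V(k, j) = exp(-r*dt) * [p_u * V(k+1, j+1) + p_m * V(k+1, j) + p_d * V(k+1, j-1)]
  V(1,-1) = exp(-r*dt) * [p_u*0.000000 + p_m*0.000000 + p_d*0.000000] = 0.000000
  V(1,+0) = exp(-r*dt) * [p_u*86.994377 + p_m*0.000000 + p_d*0.000000] = 11.507246
  V(1,+1) = exp(-r*dt) * [p_u*250.467971 + p_m*86.994377 + p_d*0.000000] = 89.610373
  V(0,+0) = exp(-r*dt) * [p_u*89.610373 + p_m*11.507246 + p_d*0.000000] = 19.324152

Answer: Price = V(0,0) = 19.3242


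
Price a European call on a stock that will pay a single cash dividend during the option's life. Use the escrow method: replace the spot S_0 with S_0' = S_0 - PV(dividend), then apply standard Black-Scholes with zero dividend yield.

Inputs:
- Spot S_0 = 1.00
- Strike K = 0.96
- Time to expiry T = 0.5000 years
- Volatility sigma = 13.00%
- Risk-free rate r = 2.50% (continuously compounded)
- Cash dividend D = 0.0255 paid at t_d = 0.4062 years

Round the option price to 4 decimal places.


PV(D) = D * exp(-r * t_d) = 0.0255 * 0.98989639 = 0.02524236
S_0' = S_0 - PV(D) = 1.0000 - 0.02524236 = 0.97475764
d1 = (ln(S_0'/K) + (r + sigma^2/2)*T) / (sigma*sqrt(T)) = 0.34790288
d2 = d1 - sigma*sqrt(T) = 0.25597900
exp(-rT) = 0.98757780
N(d1) = 0.63604344; N(d2) = 0.60101647
C = S_0' * N(d1) - K * exp(-rT) * N(d2) = 0.97475764 * 0.63604344 - 0.9600 * 0.98757780 * 0.60101647 = 0.0502

Answer: Price = 0.0502


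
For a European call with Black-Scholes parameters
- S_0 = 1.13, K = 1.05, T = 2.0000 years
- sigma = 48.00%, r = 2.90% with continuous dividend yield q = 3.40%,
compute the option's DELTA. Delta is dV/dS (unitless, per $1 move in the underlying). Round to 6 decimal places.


d1 = 0.4328487407; d2 = -0.2459737693
phi(d1) = 0.3632668651; exp(-qT) = 0.9342604736; exp(-rT) = 0.9436499474
N(d1) = 0.6674376694
Delta = exp(-qT) * N(d1) = 0.9342604736 * 0.6674376694 = 0.623561

Answer: Delta = 0.623561


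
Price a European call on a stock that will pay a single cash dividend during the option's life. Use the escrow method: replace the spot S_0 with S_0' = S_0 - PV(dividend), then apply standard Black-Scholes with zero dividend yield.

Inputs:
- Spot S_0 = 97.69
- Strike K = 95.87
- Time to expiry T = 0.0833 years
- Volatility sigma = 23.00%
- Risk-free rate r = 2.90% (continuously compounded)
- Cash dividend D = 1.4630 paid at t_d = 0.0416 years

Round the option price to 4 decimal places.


Answer: Price = 2.8460

Derivation:
PV(D) = D * exp(-r * t_d) = 1.4630 * 0.99879433 = 1.46123610
S_0' = S_0 - PV(D) = 97.6900 - 1.46123610 = 96.22876390
d1 = (ln(S_0'/K) + (r + sigma^2/2)*T) / (sigma*sqrt(T)) = 0.12585026
d2 = d1 - sigma*sqrt(T) = 0.05946826
exp(-rT) = 0.99758722
N(d1) = 0.55007477; N(d2) = 0.52371043
C = S_0' * N(d1) - K * exp(-rT) * N(d2) = 96.22876390 * 0.55007477 - 95.8700 * 0.99758722 * 0.52371043 = 2.8460


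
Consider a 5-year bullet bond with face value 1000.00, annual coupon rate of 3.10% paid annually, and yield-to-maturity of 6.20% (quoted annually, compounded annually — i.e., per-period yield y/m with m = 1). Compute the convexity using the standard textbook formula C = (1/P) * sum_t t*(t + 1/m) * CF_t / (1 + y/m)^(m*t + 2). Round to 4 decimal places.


Answer: Convexity = 24.3713

Derivation:
Coupon per period c = face * coupon_rate / m = 31.000000
Periods per year m = 1; per-period yield y/m = 0.062000
Number of cashflows N = 5
Cashflows (t years, CF_t, discount factor 1/(1+y/m)^(m*t), PV):
  t = 1.0000: CF_t = 31.000000, DF = 0.941620, PV = 29.190207
  t = 2.0000: CF_t = 31.000000, DF = 0.886647, PV = 27.486071
  t = 3.0000: CF_t = 31.000000, DF = 0.834885, PV = 25.881423
  t = 4.0000: CF_t = 31.000000, DF = 0.786144, PV = 24.370454
  t = 5.0000: CF_t = 1031.000000, DF = 0.740248, PV = 763.195993
Price P = sum_t PV_t = 870.124148
Convexity numerator sum_t t*(t + 1/m) * CF_t / (1+y/m)^(m*t + 2):
  t = 1.0000: term = 51.762845
  t = 2.0000: term = 146.222726
  t = 3.0000: term = 275.372366
  t = 4.0000: term = 432.160022
  t = 5.0000: term = 20300.573299
Convexity = (1/P) * sum = 21206.091258 / 870.124148 = 24.371340


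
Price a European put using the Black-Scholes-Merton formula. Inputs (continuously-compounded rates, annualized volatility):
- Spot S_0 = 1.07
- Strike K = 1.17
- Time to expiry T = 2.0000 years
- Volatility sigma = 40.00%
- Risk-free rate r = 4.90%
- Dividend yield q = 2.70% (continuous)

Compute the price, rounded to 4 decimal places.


Answer: Price = 0.2552

Derivation:
d1 = (ln(S/K) + (r - q + 0.5*sigma^2) * T) / (sigma * sqrt(T)) = 0.20268314
d2 = d1 - sigma * sqrt(T) = -0.36300228
exp(-rT) = 0.90664890; exp(-qT) = 0.94743211
P = K * exp(-rT) * N(-d2) - S_0 * exp(-qT) * N(-d1)
N(-d1) = 0.41969135; N(-d2) = 0.64169841
P = 1.1700 * 0.90664890 * 0.64169841 - 1.0700 * 0.94743211 * 0.41969135 = 0.2552


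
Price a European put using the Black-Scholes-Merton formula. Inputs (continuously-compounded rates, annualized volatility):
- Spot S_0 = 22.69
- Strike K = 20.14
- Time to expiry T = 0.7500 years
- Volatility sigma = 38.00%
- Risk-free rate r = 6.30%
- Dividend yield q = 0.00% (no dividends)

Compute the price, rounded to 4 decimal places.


Answer: Price = 1.3374

Derivation:
d1 = (ln(S/K) + (r - q + 0.5*sigma^2) * T) / (sigma * sqrt(T)) = 0.67038392
d2 = d1 - sigma * sqrt(T) = 0.34129427
exp(-rT) = 0.95384891; exp(-qT) = 1.00000000
P = K * exp(-rT) * N(-d2) - S_0 * exp(-qT) * N(-d1)
N(-d1) = 0.25130654; N(-d2) = 0.36644103
P = 20.1400 * 0.95384891 * 0.36644103 - 22.6900 * 1.00000000 * 0.25130654 = 1.3374


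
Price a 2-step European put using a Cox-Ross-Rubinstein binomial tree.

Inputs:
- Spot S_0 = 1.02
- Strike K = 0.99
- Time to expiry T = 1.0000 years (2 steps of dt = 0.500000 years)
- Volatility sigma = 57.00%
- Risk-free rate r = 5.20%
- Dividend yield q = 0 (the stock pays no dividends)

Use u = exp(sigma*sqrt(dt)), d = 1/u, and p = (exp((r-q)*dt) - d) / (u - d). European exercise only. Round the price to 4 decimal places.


Answer: Price = V(0,0) = 0.1635

Derivation:
dt = T/N = 0.500000
u = exp(sigma*sqrt(dt)) = 1.496383; d = 1/u = 0.668278
p = (exp((r-q)*dt) - d) / (u - d) = 0.432388
Discount per step: exp(-r*dt) = 0.974335
Stock lattice S(k, i) with i counting down-moves:
  k=0: S(0,0) = 1.0200
  k=1: S(1,0) = 1.5263; S(1,1) = 0.6816
  k=2: S(2,0) = 2.2839; S(2,1) = 1.0200; S(2,2) = 0.4555
Terminal payoffs V(N, i) = max(K - S_T, 0):
  V(2,0) = 0.000000; V(2,1) = 0.000000; V(2,2) = 0.534472
Backward induction: V(k, i) = exp(-r*dt) * [p * V(k+1, i) + (1-p) * V(k+1, i+1)].
  V(1,0) = exp(-r*dt) * [p*0.000000 + (1-p)*0.000000] = 0.000000
  V(1,1) = exp(-r*dt) * [p*0.000000 + (1-p)*0.534472] = 0.295587
  V(0,0) = exp(-r*dt) * [p*0.000000 + (1-p)*0.295587] = 0.163473


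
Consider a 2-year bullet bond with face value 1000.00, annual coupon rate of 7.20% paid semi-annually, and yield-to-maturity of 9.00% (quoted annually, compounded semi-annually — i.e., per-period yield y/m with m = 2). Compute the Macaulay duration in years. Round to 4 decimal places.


Answer: Macaulay duration = 1.8962 years

Derivation:
Coupon per period c = face * coupon_rate / m = 36.000000
Periods per year m = 2; per-period yield y/m = 0.045000
Number of cashflows N = 4
Cashflows (t years, CF_t, discount factor 1/(1+y/m)^(m*t), PV):
  t = 0.5000: CF_t = 36.000000, DF = 0.956938, PV = 34.449761
  t = 1.0000: CF_t = 36.000000, DF = 0.915730, PV = 32.966278
  t = 1.5000: CF_t = 36.000000, DF = 0.876297, PV = 31.546678
  t = 2.0000: CF_t = 1036.000000, DF = 0.838561, PV = 868.749552
Price P = sum_t PV_t = 967.712269
Macaulay numerator sum_t t * PV_t:
  t * PV_t at t = 0.5000: 17.224880
  t * PV_t at t = 1.0000: 32.966278
  t * PV_t at t = 1.5000: 47.320017
  t * PV_t at t = 2.0000: 1737.499104
Macaulay duration D = (sum_t t * PV_t) / P = 1835.010279 / 967.712269 = 1.896235


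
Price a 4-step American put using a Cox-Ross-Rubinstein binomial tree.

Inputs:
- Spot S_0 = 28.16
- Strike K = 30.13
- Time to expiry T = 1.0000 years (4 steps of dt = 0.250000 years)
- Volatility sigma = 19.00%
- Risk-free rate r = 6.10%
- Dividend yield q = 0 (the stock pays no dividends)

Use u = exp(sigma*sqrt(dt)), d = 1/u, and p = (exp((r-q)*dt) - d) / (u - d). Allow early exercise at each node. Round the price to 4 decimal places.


dt = T/N = 0.250000
u = exp(sigma*sqrt(dt)) = 1.099659; d = 1/u = 0.909373
p = (exp((r-q)*dt) - d) / (u - d) = 0.557025
Discount per step: exp(-r*dt) = 0.984866
Stock lattice S(k, i) with i counting down-moves:
  k=0: S(0,0) = 28.1600
  k=1: S(1,0) = 30.9664; S(1,1) = 25.6079
  k=2: S(2,0) = 34.0525; S(2,1) = 28.1600; S(2,2) = 23.2872
  k=3: S(3,0) = 37.4461; S(3,1) = 30.9664; S(3,2) = 25.6079; S(3,3) = 21.1767
  k=4: S(4,0) = 41.1779; S(4,1) = 34.0525; S(4,2) = 28.1600; S(4,3) = 23.2872; S(4,4) = 19.2575
Terminal payoffs V(N, i) = max(K - S_T, 0):
  V(4,0) = 0.000000; V(4,1) = 0.000000; V(4,2) = 1.970000; V(4,3) = 6.842831; V(4,4) = 10.872463
Backward induction: V(k, i) = exp(-r*dt) * [p * V(k+1, i) + (1-p) * V(k+1, i+1)]; then take max(V_cont, immediate exercise) for American.
  V(3,0) = exp(-r*dt) * [p*0.000000 + (1-p)*0.000000] = 0.000000; exercise = 0.000000; V(3,0) = max -> 0.000000
  V(3,1) = exp(-r*dt) * [p*0.000000 + (1-p)*1.970000] = 0.859454; exercise = 0.000000; V(3,1) = max -> 0.859454
  V(3,2) = exp(-r*dt) * [p*1.970000 + (1-p)*6.842831] = 4.066061; exercise = 4.522058; V(3,2) = max -> 4.522058
  V(3,3) = exp(-r*dt) * [p*6.842831 + (1-p)*10.872463] = 8.497282; exercise = 8.953279; V(3,3) = max -> 8.953279
  V(2,0) = exp(-r*dt) * [p*0.000000 + (1-p)*0.859454] = 0.374955; exercise = 0.000000; V(2,0) = max -> 0.374955
  V(2,1) = exp(-r*dt) * [p*0.859454 + (1-p)*4.522058] = 2.444336; exercise = 1.970000; V(2,1) = max -> 2.444336
  V(2,2) = exp(-r*dt) * [p*4.522058 + (1-p)*8.953279] = 6.386834; exercise = 6.842831; V(2,2) = max -> 6.842831
  V(1,0) = exp(-r*dt) * [p*0.374955 + (1-p)*2.444336] = 1.272092; exercise = 0.000000; V(1,0) = max -> 1.272092
  V(1,1) = exp(-r*dt) * [p*2.444336 + (1-p)*6.842831] = 4.326280; exercise = 4.522058; V(1,1) = max -> 4.522058
  V(0,0) = exp(-r*dt) * [p*1.272092 + (1-p)*4.522058] = 2.670707; exercise = 1.970000; V(0,0) = max -> 2.670707

Answer: Price = V(0,0) = 2.6707


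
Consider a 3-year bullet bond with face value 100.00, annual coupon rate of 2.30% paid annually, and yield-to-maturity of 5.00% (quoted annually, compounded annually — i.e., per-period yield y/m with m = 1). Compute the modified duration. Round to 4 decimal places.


Coupon per period c = face * coupon_rate / m = 2.300000
Periods per year m = 1; per-period yield y/m = 0.050000
Number of cashflows N = 3
Cashflows (t years, CF_t, discount factor 1/(1+y/m)^(m*t), PV):
  t = 1.0000: CF_t = 2.300000, DF = 0.952381, PV = 2.190476
  t = 2.0000: CF_t = 2.300000, DF = 0.907029, PV = 2.086168
  t = 3.0000: CF_t = 102.300000, DF = 0.863838, PV = 88.370586
Price P = sum_t PV_t = 92.647230
First compute Macaulay numerator sum_t t * PV_t:
  t * PV_t at t = 1.0000: 2.190476
  t * PV_t at t = 2.0000: 4.172336
  t * PV_t at t = 3.0000: 265.111759
Macaulay duration D = 271.474571 / 92.647230 = 2.930196
Modified duration = D / (1 + y/m) = 2.930196 / (1 + 0.050000) = 2.790663

Answer: Modified duration = 2.7907


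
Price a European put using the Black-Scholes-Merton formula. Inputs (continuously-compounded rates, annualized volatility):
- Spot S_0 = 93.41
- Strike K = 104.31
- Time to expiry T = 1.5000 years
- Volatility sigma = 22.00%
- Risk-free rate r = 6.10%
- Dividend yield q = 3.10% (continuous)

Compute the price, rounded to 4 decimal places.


d1 = (ln(S/K) + (r - q + 0.5*sigma^2) * T) / (sigma * sqrt(T)) = -0.10788454
d2 = d1 - sigma * sqrt(T) = -0.37732841
exp(-rT) = 0.91256132; exp(-qT) = 0.95456456
P = K * exp(-rT) * N(-d2) - S_0 * exp(-qT) * N(-d1)
N(-d1) = 0.54295636; N(-d2) = 0.64703522
P = 104.3100 * 0.91256132 * 0.64703522 - 93.4100 * 0.95456456 * 0.54295636 = 13.1776

Answer: Price = 13.1776


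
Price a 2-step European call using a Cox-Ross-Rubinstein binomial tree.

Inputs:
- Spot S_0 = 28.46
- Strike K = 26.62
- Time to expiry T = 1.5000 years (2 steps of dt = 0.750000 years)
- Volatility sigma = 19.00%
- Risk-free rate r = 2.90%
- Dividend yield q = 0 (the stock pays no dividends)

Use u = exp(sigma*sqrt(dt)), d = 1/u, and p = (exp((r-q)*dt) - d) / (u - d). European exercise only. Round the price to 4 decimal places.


Answer: Price = V(0,0) = 4.2971

Derivation:
dt = T/N = 0.750000
u = exp(sigma*sqrt(dt)) = 1.178856; d = 1/u = 0.848280
p = (exp((r-q)*dt) - d) / (u - d) = 0.525471
Discount per step: exp(-r*dt) = 0.978485
Stock lattice S(k, i) with i counting down-moves:
  k=0: S(0,0) = 28.4600
  k=1: S(1,0) = 33.5503; S(1,1) = 24.1420
  k=2: S(2,0) = 39.5509; S(2,1) = 28.4600; S(2,2) = 20.4792
Terminal payoffs V(N, i) = max(S_T - K, 0):
  V(2,0) = 12.930931; V(2,1) = 1.840000; V(2,2) = 0.000000
Backward induction: V(k, i) = exp(-r*dt) * [p * V(k+1, i) + (1-p) * V(k+1, i+1)].
  V(1,0) = exp(-r*dt) * [p*12.930931 + (1-p)*1.840000] = 7.502987
  V(1,1) = exp(-r*dt) * [p*1.840000 + (1-p)*0.000000] = 0.946065
  V(0,0) = exp(-r*dt) * [p*7.502987 + (1-p)*0.946065] = 4.297054


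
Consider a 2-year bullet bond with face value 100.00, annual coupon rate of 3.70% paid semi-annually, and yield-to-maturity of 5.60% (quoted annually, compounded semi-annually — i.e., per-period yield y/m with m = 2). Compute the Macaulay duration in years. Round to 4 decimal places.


Coupon per period c = face * coupon_rate / m = 1.850000
Periods per year m = 2; per-period yield y/m = 0.028000
Number of cashflows N = 4
Cashflows (t years, CF_t, discount factor 1/(1+y/m)^(m*t), PV):
  t = 0.5000: CF_t = 1.850000, DF = 0.972763, PV = 1.799611
  t = 1.0000: CF_t = 1.850000, DF = 0.946267, PV = 1.750594
  t = 1.5000: CF_t = 1.850000, DF = 0.920493, PV = 1.702913
  t = 2.0000: CF_t = 101.850000, DF = 0.895422, PV = 91.198685
Price P = sum_t PV_t = 96.451803
Macaulay numerator sum_t t * PV_t:
  t * PV_t at t = 0.5000: 0.899805
  t * PV_t at t = 1.0000: 1.750594
  t * PV_t at t = 1.5000: 2.554369
  t * PV_t at t = 2.0000: 182.397369
Macaulay duration D = (sum_t t * PV_t) / P = 187.602138 / 96.451803 = 1.945035

Answer: Macaulay duration = 1.9450 years


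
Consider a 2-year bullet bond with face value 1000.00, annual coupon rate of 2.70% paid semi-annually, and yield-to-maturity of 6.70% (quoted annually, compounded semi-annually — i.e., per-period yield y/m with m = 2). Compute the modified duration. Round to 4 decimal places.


Answer: Modified duration = 1.8951

Derivation:
Coupon per period c = face * coupon_rate / m = 13.500000
Periods per year m = 2; per-period yield y/m = 0.033500
Number of cashflows N = 4
Cashflows (t years, CF_t, discount factor 1/(1+y/m)^(m*t), PV):
  t = 0.5000: CF_t = 13.500000, DF = 0.967586, PV = 13.062409
  t = 1.0000: CF_t = 13.500000, DF = 0.936222, PV = 12.639003
  t = 1.5000: CF_t = 13.500000, DF = 0.905876, PV = 12.229320
  t = 2.0000: CF_t = 1013.500000, DF = 0.876512, PV = 888.345341
Price P = sum_t PV_t = 926.276074
First compute Macaulay numerator sum_t t * PV_t:
  t * PV_t at t = 0.5000: 6.531205
  t * PV_t at t = 1.0000: 12.639003
  t * PV_t at t = 1.5000: 18.343981
  t * PV_t at t = 2.0000: 1776.690683
Macaulay duration D = 1814.204871 / 926.276074 = 1.958601
Modified duration = D / (1 + y/m) = 1.958601 / (1 + 0.033500) = 1.895114


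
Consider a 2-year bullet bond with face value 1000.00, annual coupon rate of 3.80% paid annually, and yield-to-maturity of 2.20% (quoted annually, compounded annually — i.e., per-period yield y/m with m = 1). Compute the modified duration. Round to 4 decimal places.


Coupon per period c = face * coupon_rate / m = 38.000000
Periods per year m = 1; per-period yield y/m = 0.022000
Number of cashflows N = 2
Cashflows (t years, CF_t, discount factor 1/(1+y/m)^(m*t), PV):
  t = 1.0000: CF_t = 38.000000, DF = 0.978474, PV = 37.181996
  t = 2.0000: CF_t = 1038.000000, DF = 0.957411, PV = 993.792150
Price P = sum_t PV_t = 1030.974146
First compute Macaulay numerator sum_t t * PV_t:
  t * PV_t at t = 1.0000: 37.181996
  t * PV_t at t = 2.0000: 1987.584300
Macaulay duration D = 2024.766296 / 1030.974146 = 1.963935
Modified duration = D / (1 + y/m) = 1.963935 / (1 + 0.022000) = 1.921659

Answer: Modified duration = 1.9217


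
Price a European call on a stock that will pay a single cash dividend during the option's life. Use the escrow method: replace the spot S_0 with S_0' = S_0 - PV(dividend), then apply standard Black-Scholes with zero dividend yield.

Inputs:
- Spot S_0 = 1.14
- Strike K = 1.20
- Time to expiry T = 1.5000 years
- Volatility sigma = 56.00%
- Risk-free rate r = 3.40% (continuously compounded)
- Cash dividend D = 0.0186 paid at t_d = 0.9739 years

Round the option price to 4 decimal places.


PV(D) = D * exp(-r * t_d) = 0.0186 * 0.96742962 = 0.01799419
S_0' = S_0 - PV(D) = 1.1400 - 0.01799419 = 1.12200581
d1 = (ln(S_0'/K) + (r + sigma^2/2)*T) / (sigma*sqrt(T)) = 0.31930328
d2 = d1 - sigma*sqrt(T) = -0.36655385
exp(-rT) = 0.95027867
N(d1) = 0.62525173; N(d2) = 0.35697592
C = S_0' * N(d1) - K * exp(-rT) * N(d2) = 1.12200581 * 0.62525173 - 1.2000 * 0.95027867 * 0.35697592 = 0.2945

Answer: Price = 0.2945


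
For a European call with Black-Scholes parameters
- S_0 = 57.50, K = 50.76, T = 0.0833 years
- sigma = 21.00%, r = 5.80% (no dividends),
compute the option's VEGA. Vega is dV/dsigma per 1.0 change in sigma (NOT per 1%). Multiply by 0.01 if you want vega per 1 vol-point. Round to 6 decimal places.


d1 = 2.1670553140; d2 = 2.1064456613
phi(d1) = 0.0381205070; exp(-qT) = 1.0000000000; exp(-rT) = 0.9951802524
Vega = S * exp(-qT) * phi(d1) * sqrt(T) = 57.5000 * 1.0000000000 * 0.0381205070 * 0.2886173938 = 0.632629

Answer: Vega = 0.632629


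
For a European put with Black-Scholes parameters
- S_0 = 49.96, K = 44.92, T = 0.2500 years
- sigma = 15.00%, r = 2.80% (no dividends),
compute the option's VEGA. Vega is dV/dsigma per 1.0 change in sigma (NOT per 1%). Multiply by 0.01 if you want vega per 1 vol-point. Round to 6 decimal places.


Answer: Vega = 3.003897

Derivation:
d1 = 1.5486940718; d2 = 1.4736940718
phi(d1) = 0.1202520650; exp(-qT) = 1.0000000000; exp(-rT) = 0.9930244429
Vega = S * exp(-qT) * phi(d1) * sqrt(T) = 49.9600 * 1.0000000000 * 0.1202520650 * 0.5000000000 = 3.003897


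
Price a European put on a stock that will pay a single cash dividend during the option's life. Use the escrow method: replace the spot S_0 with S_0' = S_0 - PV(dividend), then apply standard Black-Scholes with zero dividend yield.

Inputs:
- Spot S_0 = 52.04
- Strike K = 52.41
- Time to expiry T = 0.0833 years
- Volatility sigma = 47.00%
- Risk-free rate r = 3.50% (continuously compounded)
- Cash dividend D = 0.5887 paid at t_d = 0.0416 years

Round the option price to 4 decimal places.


PV(D) = D * exp(-r * t_d) = 0.5887 * 0.99854506 = 0.58784348
S_0' = S_0 - PV(D) = 52.0400 - 0.58784348 = 51.45215652
d1 = (ln(S_0'/K) + (r + sigma^2/2)*T) / (sigma*sqrt(T)) = -0.04665716
d2 = d1 - sigma*sqrt(T) = -0.18230733
exp(-rT) = 0.99708875
N(-d1) = 0.51860676; N(-d2) = 0.57232923
P = K * exp(-rT) * N(-d2) - S_0' * N(-d1) = 52.4100 * 0.99708875 * 0.57232923 - 51.45215652 * 0.51860676 = 3.2250

Answer: Price = 3.2250


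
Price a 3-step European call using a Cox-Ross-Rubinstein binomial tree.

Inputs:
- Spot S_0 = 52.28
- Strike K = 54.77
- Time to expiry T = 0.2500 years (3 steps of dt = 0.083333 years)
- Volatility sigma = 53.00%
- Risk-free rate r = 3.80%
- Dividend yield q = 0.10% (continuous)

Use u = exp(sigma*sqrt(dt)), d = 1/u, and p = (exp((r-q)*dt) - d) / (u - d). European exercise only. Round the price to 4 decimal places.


Answer: Price = V(0,0) = 5.0605

Derivation:
dt = T/N = 0.083333
u = exp(sigma*sqrt(dt)) = 1.165322; d = 1/u = 0.858132
p = (exp((r-q)*dt) - d) / (u - d) = 0.471878
Discount per step: exp(-r*dt) = 0.996838
Stock lattice S(k, i) with i counting down-moves:
  k=0: S(0,0) = 52.2800
  k=1: S(1,0) = 60.9231; S(1,1) = 44.8631
  k=2: S(2,0) = 70.9950; S(2,1) = 52.2800; S(2,2) = 38.4985
  k=3: S(3,0) = 82.7321; S(3,1) = 60.9231; S(3,2) = 44.8631; S(3,3) = 33.0367
Terminal payoffs V(N, i) = max(S_T - K, 0):
  V(3,0) = 27.962073; V(3,1) = 6.153057; V(3,2) = 0.000000; V(3,3) = 0.000000
Backward induction: V(k, i) = exp(-r*dt) * [p * V(k+1, i) + (1-p) * V(k+1, i+1)].
  V(2,0) = exp(-r*dt) * [p*27.962073 + (1-p)*6.153057] = 16.392254
  V(2,1) = exp(-r*dt) * [p*6.153057 + (1-p)*0.000000] = 2.894310
  V(2,2) = exp(-r*dt) * [p*0.000000 + (1-p)*0.000000] = 0.000000
  V(1,0) = exp(-r*dt) * [p*16.392254 + (1-p)*2.894310] = 9.234400
  V(1,1) = exp(-r*dt) * [p*2.894310 + (1-p)*0.000000] = 1.361442
  V(0,0) = exp(-r*dt) * [p*9.234400 + (1-p)*1.361442] = 5.060465


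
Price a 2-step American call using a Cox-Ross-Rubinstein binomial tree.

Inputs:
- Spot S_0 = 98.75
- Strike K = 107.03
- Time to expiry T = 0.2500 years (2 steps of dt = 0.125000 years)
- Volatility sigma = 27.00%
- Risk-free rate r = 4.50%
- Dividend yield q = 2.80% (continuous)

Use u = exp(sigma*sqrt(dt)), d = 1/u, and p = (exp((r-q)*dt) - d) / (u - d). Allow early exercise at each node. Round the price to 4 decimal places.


Answer: Price = V(0,0) = 2.9332

Derivation:
dt = T/N = 0.125000
u = exp(sigma*sqrt(dt)) = 1.100164; d = 1/u = 0.908955
p = (exp((r-q)*dt) - d) / (u - d) = 0.487279
Discount per step: exp(-r*dt) = 0.994391
Stock lattice S(k, i) with i counting down-moves:
  k=0: S(0,0) = 98.7500
  k=1: S(1,0) = 108.6412; S(1,1) = 89.7593
  k=2: S(2,0) = 119.5232; S(2,1) = 98.7500; S(2,2) = 81.5872
Terminal payoffs V(N, i) = max(S_T - K, 0):
  V(2,0) = 12.493169; V(2,1) = 0.000000; V(2,2) = 0.000000
Backward induction: V(k, i) = exp(-r*dt) * [p * V(k+1, i) + (1-p) * V(k+1, i+1)]; then take max(V_cont, immediate exercise) for American.
  V(1,0) = exp(-r*dt) * [p*12.493169 + (1-p)*0.000000] = 6.053507; exercise = 1.611212; V(1,0) = max -> 6.053507
  V(1,1) = exp(-r*dt) * [p*0.000000 + (1-p)*0.000000] = 0.000000; exercise = 0.000000; V(1,1) = max -> 0.000000
  V(0,0) = exp(-r*dt) * [p*6.053507 + (1-p)*0.000000] = 2.933198; exercise = 0.000000; V(0,0) = max -> 2.933198


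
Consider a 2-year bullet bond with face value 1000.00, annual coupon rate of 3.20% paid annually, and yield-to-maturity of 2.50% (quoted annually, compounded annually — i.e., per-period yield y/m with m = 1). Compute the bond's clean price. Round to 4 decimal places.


Coupon per period c = face * coupon_rate / m = 32.000000
Periods per year m = 1; per-period yield y/m = 0.025000
Number of cashflows N = 2
Cashflows (t years, CF_t, discount factor 1/(1+y/m)^(m*t), PV):
  t = 1.0000: CF_t = 32.000000, DF = 0.975610, PV = 31.219512
  t = 2.0000: CF_t = 1032.000000, DF = 0.951814, PV = 982.272457
Price P = sum_t PV_t = 1013.491969

Answer: Price = 1013.4920


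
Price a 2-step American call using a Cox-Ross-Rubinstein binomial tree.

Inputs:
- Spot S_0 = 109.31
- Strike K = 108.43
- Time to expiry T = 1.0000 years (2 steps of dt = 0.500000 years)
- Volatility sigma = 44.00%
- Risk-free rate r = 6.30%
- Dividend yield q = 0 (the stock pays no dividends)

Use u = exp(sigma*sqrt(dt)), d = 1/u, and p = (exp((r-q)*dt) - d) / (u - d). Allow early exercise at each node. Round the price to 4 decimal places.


Answer: Price = V(0,0) = 20.4543

Derivation:
dt = T/N = 0.500000
u = exp(sigma*sqrt(dt)) = 1.364963; d = 1/u = 0.732621
p = (exp((r-q)*dt) - d) / (u - d) = 0.473447
Discount per step: exp(-r*dt) = 0.968991
Stock lattice S(k, i) with i counting down-moves:
  k=0: S(0,0) = 109.3100
  k=1: S(1,0) = 149.2041; S(1,1) = 80.0828
  k=2: S(2,0) = 203.6579; S(2,1) = 109.3100; S(2,2) = 58.6703
Terminal payoffs V(N, i) = max(S_T - K, 0):
  V(2,0) = 95.227946; V(2,1) = 0.880000; V(2,2) = 0.000000
Backward induction: V(k, i) = exp(-r*dt) * [p * V(k+1, i) + (1-p) * V(k+1, i+1)]; then take max(V_cont, immediate exercise) for American.
  V(1,0) = exp(-r*dt) * [p*95.227946 + (1-p)*0.880000] = 44.136366; exercise = 40.774055; V(1,0) = max -> 44.136366
  V(1,1) = exp(-r*dt) * [p*0.880000 + (1-p)*0.000000] = 0.403714; exercise = 0.000000; V(1,1) = max -> 0.403714
  V(0,0) = exp(-r*dt) * [p*44.136366 + (1-p)*0.403714] = 20.454260; exercise = 0.880000; V(0,0) = max -> 20.454260


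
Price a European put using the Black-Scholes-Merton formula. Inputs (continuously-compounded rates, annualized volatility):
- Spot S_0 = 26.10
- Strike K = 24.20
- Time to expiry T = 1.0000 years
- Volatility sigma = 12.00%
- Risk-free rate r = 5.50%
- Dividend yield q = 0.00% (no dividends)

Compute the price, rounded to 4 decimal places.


Answer: Price = 0.2058

Derivation:
d1 = (ln(S/K) + (r - q + 0.5*sigma^2) * T) / (sigma * sqrt(T)) = 1.14818901
d2 = d1 - sigma * sqrt(T) = 1.02818901
exp(-rT) = 0.94648515; exp(-qT) = 1.00000000
P = K * exp(-rT) * N(-d2) - S_0 * exp(-qT) * N(-d1)
N(-d1) = 0.12544527; N(-d2) = 0.15193046
P = 24.2000 * 0.94648515 * 0.15193046 - 26.1000 * 1.00000000 * 0.12544527 = 0.2058


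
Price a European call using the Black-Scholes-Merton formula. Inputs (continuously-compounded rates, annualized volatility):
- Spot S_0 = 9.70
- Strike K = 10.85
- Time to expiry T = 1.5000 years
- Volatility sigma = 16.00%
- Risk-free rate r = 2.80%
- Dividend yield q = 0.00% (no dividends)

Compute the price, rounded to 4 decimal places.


d1 = (ln(S/K) + (r - q + 0.5*sigma^2) * T) / (sigma * sqrt(T)) = -0.25943768
d2 = d1 - sigma * sqrt(T) = -0.45539686
exp(-rT) = 0.95886978; exp(-qT) = 1.00000000
C = S_0 * exp(-qT) * N(d1) - K * exp(-rT) * N(d2)
N(d1) = 0.39764878; N(d2) = 0.32441188
C = 9.7000 * 1.00000000 * 0.39764878 - 10.8500 * 0.95886978 * 0.32441188 = 0.4821

Answer: Price = 0.4821


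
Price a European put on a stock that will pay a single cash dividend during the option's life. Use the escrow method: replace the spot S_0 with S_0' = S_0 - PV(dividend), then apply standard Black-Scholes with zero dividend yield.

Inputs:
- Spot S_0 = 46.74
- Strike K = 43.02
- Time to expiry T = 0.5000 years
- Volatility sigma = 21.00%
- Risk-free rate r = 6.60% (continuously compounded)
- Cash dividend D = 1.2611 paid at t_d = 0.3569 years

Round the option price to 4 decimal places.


PV(D) = D * exp(-r * t_d) = 1.2611 * 0.97671986 = 1.23174142
S_0' = S_0 - PV(D) = 46.7400 - 1.23174142 = 45.50825858
d1 = (ln(S_0'/K) + (r + sigma^2/2)*T) / (sigma*sqrt(T)) = 0.67514349
d2 = d1 - sigma*sqrt(T) = 0.52665106
exp(-rT) = 0.96753856
N(-d1) = 0.24979230; N(-d2) = 0.29921796
P = K * exp(-rT) * N(-d2) - S_0' * N(-d1) = 43.0200 * 0.96753856 * 0.29921796 - 45.50825858 * 0.24979230 = 1.0869

Answer: Price = 1.0869


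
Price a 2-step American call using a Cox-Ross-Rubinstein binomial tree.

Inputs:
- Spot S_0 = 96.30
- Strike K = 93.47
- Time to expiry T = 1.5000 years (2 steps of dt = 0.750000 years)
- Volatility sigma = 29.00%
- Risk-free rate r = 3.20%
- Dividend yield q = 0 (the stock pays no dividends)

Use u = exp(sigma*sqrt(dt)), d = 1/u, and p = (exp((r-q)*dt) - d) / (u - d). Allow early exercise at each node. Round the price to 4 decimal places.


Answer: Price = V(0,0) = 16.0940

Derivation:
dt = T/N = 0.750000
u = exp(sigma*sqrt(dt)) = 1.285500; d = 1/u = 0.777908
p = (exp((r-q)*dt) - d) / (u - d) = 0.485395
Discount per step: exp(-r*dt) = 0.976286
Stock lattice S(k, i) with i counting down-moves:
  k=0: S(0,0) = 96.3000
  k=1: S(1,0) = 123.7936; S(1,1) = 74.9125
  k=2: S(2,0) = 159.1366; S(2,1) = 96.3000; S(2,2) = 58.2750
Terminal payoffs V(N, i) = max(S_T - K, 0):
  V(2,0) = 65.666616; V(2,1) = 2.830000; V(2,2) = 0.000000
Backward induction: V(k, i) = exp(-r*dt) * [p * V(k+1, i) + (1-p) * V(k+1, i+1)]; then take max(V_cont, immediate exercise) for American.
  V(1,0) = exp(-r*dt) * [p*65.666616 + (1-p)*2.830000] = 32.540178; exercise = 30.323603; V(1,0) = max -> 32.540178
  V(1,1) = exp(-r*dt) * [p*2.830000 + (1-p)*0.000000] = 1.341093; exercise = 0.000000; V(1,1) = max -> 1.341093
  V(0,0) = exp(-r*dt) * [p*32.540178 + (1-p)*1.341093] = 16.094048; exercise = 2.830000; V(0,0) = max -> 16.094048


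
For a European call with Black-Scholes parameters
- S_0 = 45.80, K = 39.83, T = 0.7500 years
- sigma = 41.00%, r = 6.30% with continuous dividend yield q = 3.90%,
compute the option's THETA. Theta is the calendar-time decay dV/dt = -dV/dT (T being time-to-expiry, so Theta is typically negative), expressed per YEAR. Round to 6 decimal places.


Answer: Theta = -3.639473

Derivation:
d1 = 0.6215702133; d2 = 0.2664997977
phi(d1) = 0.3288632401; exp(-qT) = 0.9711736407; exp(-rT) = 0.9538489056
Theta = -S*exp(-qT)*phi(d1)*sigma/(2*sqrt(T)) - r*K*exp(-rT)*N(d2) + q*S*exp(-qT)*N(d1)
N(d1) = 0.7328877438; N(d2) = 0.6050728424; sqrt(T) = 0.8660254038
Term 1 = -45.8000 * 0.9711736407 * 0.3288632401 * 0.4100 / (2 * 0.8660254038) = -3.4625888411
Term 2 = -0.0630 * 39.8300 * 0.9538489056 * 0.6050728424 = -1.4482318769
Term 3 = 0.0390 * 45.8000 * 0.9711736407 * 0.7328877438 = 1.2713479597
Theta = -3.4625888411 + (-1.4482318769) + (1.2713479597) = -3.639473


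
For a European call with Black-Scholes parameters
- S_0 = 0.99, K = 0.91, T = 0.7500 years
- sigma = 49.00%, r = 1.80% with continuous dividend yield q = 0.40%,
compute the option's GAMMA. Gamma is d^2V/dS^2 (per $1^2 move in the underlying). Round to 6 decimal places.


Answer: Gamma = 0.861122

Derivation:
d1 = 0.4354819786; d2 = 0.0111295308
phi(d1) = 0.3628517936; exp(-qT) = 0.9970044955; exp(-rT) = 0.9865907163
Gamma = exp(-qT) * phi(d1) / (S * sigma * sqrt(T)) = 0.9970044955 * 0.3628517936 / (0.9900 * 0.4900 * 0.8660254038) = 0.861122


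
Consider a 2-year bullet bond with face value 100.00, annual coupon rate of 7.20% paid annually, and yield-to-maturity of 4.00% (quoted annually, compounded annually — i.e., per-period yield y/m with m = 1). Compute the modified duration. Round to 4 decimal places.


Coupon per period c = face * coupon_rate / m = 7.200000
Periods per year m = 1; per-period yield y/m = 0.040000
Number of cashflows N = 2
Cashflows (t years, CF_t, discount factor 1/(1+y/m)^(m*t), PV):
  t = 1.0000: CF_t = 7.200000, DF = 0.961538, PV = 6.923077
  t = 2.0000: CF_t = 107.200000, DF = 0.924556, PV = 99.112426
Price P = sum_t PV_t = 106.035503
First compute Macaulay numerator sum_t t * PV_t:
  t * PV_t at t = 1.0000: 6.923077
  t * PV_t at t = 2.0000: 198.224852
Macaulay duration D = 205.147929 / 106.035503 = 1.934710
Modified duration = D / (1 + y/m) = 1.934710 / (1 + 0.040000) = 1.860298

Answer: Modified duration = 1.8603


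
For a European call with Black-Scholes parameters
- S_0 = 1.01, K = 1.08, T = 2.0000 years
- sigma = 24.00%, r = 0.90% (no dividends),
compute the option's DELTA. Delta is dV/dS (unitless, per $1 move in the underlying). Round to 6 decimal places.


Answer: Delta = 0.510095

Derivation:
d1 = 0.0253064375; d2 = -0.3141048175
phi(d1) = 0.3988145564; exp(-qT) = 1.0000000000; exp(-rT) = 0.9821610324
N(d1) = 0.5100947304
Delta = exp(-qT) * N(d1) = 1.0000000000 * 0.5100947304 = 0.510095


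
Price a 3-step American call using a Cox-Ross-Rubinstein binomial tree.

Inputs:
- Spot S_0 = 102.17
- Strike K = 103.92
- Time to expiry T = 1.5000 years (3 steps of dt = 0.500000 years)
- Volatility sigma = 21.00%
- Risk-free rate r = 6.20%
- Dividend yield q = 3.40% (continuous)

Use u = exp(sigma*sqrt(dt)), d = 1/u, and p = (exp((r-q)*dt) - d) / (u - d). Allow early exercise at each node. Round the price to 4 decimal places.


Answer: Price = V(0,0) = 11.8198

Derivation:
dt = T/N = 0.500000
u = exp(sigma*sqrt(dt)) = 1.160084; d = 1/u = 0.862007
p = (exp((r-q)*dt) - d) / (u - d) = 0.510243
Discount per step: exp(-r*dt) = 0.969476
Stock lattice S(k, i) with i counting down-moves:
  k=0: S(0,0) = 102.1700
  k=1: S(1,0) = 118.5258; S(1,1) = 88.0712
  k=2: S(2,0) = 137.4999; S(2,1) = 102.1700; S(2,2) = 75.9180
  k=3: S(3,0) = 159.5114; S(3,1) = 118.5258; S(3,2) = 88.0712; S(3,3) = 65.4418
Terminal payoffs V(N, i) = max(S_T - K, 0):
  V(3,0) = 55.591395; V(3,1) = 14.605783; V(3,2) = 0.000000; V(3,3) = 0.000000
Backward induction: V(k, i) = exp(-r*dt) * [p * V(k+1, i) + (1-p) * V(k+1, i+1)]; then take max(V_cont, immediate exercise) for American.
  V(2,0) = exp(-r*dt) * [p*55.591395 + (1-p)*14.605783] = 34.434223; exercise = 33.579866; V(2,0) = max -> 34.434223
  V(2,1) = exp(-r*dt) * [p*14.605783 + (1-p)*0.000000] = 7.225014; exercise = 0.000000; V(2,1) = max -> 7.225014
  V(2,2) = exp(-r*dt) * [p*0.000000 + (1-p)*0.000000] = 0.000000; exercise = 0.000000; V(2,2) = max -> 0.000000
  V(1,0) = exp(-r*dt) * [p*34.434223 + (1-p)*7.225014] = 20.464001; exercise = 14.605783; V(1,0) = max -> 20.464001
  V(1,1) = exp(-r*dt) * [p*7.225014 + (1-p)*0.000000] = 3.573984; exercise = 0.000000; V(1,1) = max -> 3.573984
  V(0,0) = exp(-r*dt) * [p*20.464001 + (1-p)*3.573984] = 11.819842; exercise = 0.000000; V(0,0) = max -> 11.819842


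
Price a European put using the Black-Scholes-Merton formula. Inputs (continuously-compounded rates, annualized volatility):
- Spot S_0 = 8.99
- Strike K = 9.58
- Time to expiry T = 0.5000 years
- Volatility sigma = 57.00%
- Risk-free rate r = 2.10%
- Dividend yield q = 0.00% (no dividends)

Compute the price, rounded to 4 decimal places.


Answer: Price = 1.7325

Derivation:
d1 = (ln(S/K) + (r - q + 0.5*sigma^2) * T) / (sigma * sqrt(T)) = 0.06986775
d2 = d1 - sigma * sqrt(T) = -0.33318312
exp(-rT) = 0.98955493; exp(-qT) = 1.00000000
P = K * exp(-rT) * N(-d2) - S_0 * exp(-qT) * N(-d1)
N(-d1) = 0.47214946; N(-d2) = 0.63050197
P = 9.5800 * 0.98955493 * 0.63050197 - 8.9900 * 1.00000000 * 0.47214946 = 1.7325


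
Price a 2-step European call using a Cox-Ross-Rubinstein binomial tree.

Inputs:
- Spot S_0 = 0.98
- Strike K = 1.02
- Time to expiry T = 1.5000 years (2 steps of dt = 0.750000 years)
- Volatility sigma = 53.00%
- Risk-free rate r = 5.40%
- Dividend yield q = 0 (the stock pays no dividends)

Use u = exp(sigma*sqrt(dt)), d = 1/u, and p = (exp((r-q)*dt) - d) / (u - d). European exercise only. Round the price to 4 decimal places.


dt = T/N = 0.750000
u = exp(sigma*sqrt(dt)) = 1.582480; d = 1/u = 0.631919
p = (exp((r-q)*dt) - d) / (u - d) = 0.430706
Discount per step: exp(-r*dt) = 0.960309
Stock lattice S(k, i) with i counting down-moves:
  k=0: S(0,0) = 0.9800
  k=1: S(1,0) = 1.5508; S(1,1) = 0.6193
  k=2: S(2,0) = 2.4542; S(2,1) = 0.9800; S(2,2) = 0.3913
Terminal payoffs V(N, i) = max(S_T - K, 0):
  V(2,0) = 1.434159; V(2,1) = 0.000000; V(2,2) = 0.000000
Backward induction: V(k, i) = exp(-r*dt) * [p * V(k+1, i) + (1-p) * V(k+1, i+1)].
  V(1,0) = exp(-r*dt) * [p*1.434159 + (1-p)*0.000000] = 0.593183
  V(1,1) = exp(-r*dt) * [p*0.000000 + (1-p)*0.000000] = 0.000000
  V(0,0) = exp(-r*dt) * [p*0.593183 + (1-p)*0.000000] = 0.245347

Answer: Price = V(0,0) = 0.2453


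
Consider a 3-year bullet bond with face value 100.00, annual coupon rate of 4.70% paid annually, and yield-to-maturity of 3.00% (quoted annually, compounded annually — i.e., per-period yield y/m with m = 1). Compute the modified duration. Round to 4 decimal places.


Coupon per period c = face * coupon_rate / m = 4.700000
Periods per year m = 1; per-period yield y/m = 0.030000
Number of cashflows N = 3
Cashflows (t years, CF_t, discount factor 1/(1+y/m)^(m*t), PV):
  t = 1.0000: CF_t = 4.700000, DF = 0.970874, PV = 4.563107
  t = 2.0000: CF_t = 4.700000, DF = 0.942596, PV = 4.430201
  t = 3.0000: CF_t = 104.700000, DF = 0.915142, PV = 95.815332
Price P = sum_t PV_t = 104.808639
First compute Macaulay numerator sum_t t * PV_t:
  t * PV_t at t = 1.0000: 4.563107
  t * PV_t at t = 2.0000: 8.860402
  t * PV_t at t = 3.0000: 287.445995
Macaulay duration D = 300.869504 / 104.808639 = 2.870656
Modified duration = D / (1 + y/m) = 2.870656 / (1 + 0.030000) = 2.787044

Answer: Modified duration = 2.7870


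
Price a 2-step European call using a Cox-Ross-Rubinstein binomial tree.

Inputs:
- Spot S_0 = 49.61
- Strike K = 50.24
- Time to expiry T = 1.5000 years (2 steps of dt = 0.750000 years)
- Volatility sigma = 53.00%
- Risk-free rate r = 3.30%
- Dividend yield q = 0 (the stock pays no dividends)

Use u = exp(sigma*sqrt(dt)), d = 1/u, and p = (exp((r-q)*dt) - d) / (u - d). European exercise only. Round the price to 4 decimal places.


Answer: Price = V(0,0) = 12.0460

Derivation:
dt = T/N = 0.750000
u = exp(sigma*sqrt(dt)) = 1.582480; d = 1/u = 0.631919
p = (exp((r-q)*dt) - d) / (u - d) = 0.413587
Discount per step: exp(-r*dt) = 0.975554
Stock lattice S(k, i) with i counting down-moves:
  k=0: S(0,0) = 49.6100
  k=1: S(1,0) = 78.5069; S(1,1) = 31.3495
  k=2: S(2,0) = 124.2355; S(2,1) = 49.6100; S(2,2) = 19.8104
Terminal payoffs V(N, i) = max(S_T - K, 0):
  V(2,0) = 73.995549; V(2,1) = 0.000000; V(2,2) = 0.000000
Backward induction: V(k, i) = exp(-r*dt) * [p * V(k+1, i) + (1-p) * V(k+1, i+1)].
  V(1,0) = exp(-r*dt) * [p*73.995549 + (1-p)*0.000000] = 29.855438
  V(1,1) = exp(-r*dt) * [p*0.000000 + (1-p)*0.000000] = 0.000000
  V(0,0) = exp(-r*dt) * [p*29.855438 + (1-p)*0.000000] = 12.045957


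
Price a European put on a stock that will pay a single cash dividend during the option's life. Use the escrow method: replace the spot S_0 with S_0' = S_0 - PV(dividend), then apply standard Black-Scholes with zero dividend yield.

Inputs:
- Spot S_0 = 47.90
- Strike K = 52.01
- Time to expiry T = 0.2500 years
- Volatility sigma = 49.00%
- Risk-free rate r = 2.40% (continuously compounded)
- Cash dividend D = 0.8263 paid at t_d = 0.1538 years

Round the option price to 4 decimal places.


Answer: Price = 7.4718

Derivation:
PV(D) = D * exp(-r * t_d) = 0.8263 * 0.99631560 = 0.82325558
S_0' = S_0 - PV(D) = 47.9000 - 0.82325558 = 47.07674442
d1 = (ln(S_0'/K) + (r + sigma^2/2)*T) / (sigma*sqrt(T)) = -0.25977297
d2 = d1 - sigma*sqrt(T) = -0.50477297
exp(-rT) = 0.99401796
N(-d1) = 0.60248055; N(-d2) = 0.69314085
P = K * exp(-rT) * N(-d2) - S_0' * N(-d1) = 52.0100 * 0.99401796 * 0.69314085 - 47.07674442 * 0.60248055 = 7.4718


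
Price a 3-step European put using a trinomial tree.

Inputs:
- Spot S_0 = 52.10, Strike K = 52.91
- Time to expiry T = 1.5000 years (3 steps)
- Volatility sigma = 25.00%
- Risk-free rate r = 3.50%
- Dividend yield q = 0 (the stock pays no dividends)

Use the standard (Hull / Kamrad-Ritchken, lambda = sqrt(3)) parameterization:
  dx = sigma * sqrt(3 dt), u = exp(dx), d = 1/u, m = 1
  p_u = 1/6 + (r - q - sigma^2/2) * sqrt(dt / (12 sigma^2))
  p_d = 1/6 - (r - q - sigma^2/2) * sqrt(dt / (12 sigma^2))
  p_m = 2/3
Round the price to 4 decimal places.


dt = T/N = 0.500000; dx = sigma*sqrt(3*dt) = 0.306186
u = exp(dx) = 1.358235; d = 1/u = 0.736250
p_u = 0.169729, p_m = 0.666667, p_d = 0.163605
Discount per step: exp(-r*dt) = 0.982652
Stock lattice S(k, j) with j the centered position index:
  k=0: S(0,+0) = 52.1000
  k=1: S(1,-1) = 38.3586; S(1,+0) = 52.1000; S(1,+1) = 70.7641
  k=2: S(2,-2) = 28.2415; S(2,-1) = 38.3586; S(2,+0) = 52.1000; S(2,+1) = 70.7641; S(2,+2) = 96.1142
  k=3: S(3,-3) = 20.7928; S(3,-2) = 28.2415; S(3,-1) = 38.3586; S(3,+0) = 52.1000; S(3,+1) = 70.7641; S(3,+2) = 96.1142; S(3,+3) = 130.5457
Terminal payoffs V(N, j) = max(K - S_T, 0):
  V(3,-3) = 32.117210; V(3,-2) = 24.668500; V(3,-1) = 14.551401; V(3,+0) = 0.810000; V(3,+1) = 0.000000; V(3,+2) = 0.000000; V(3,+3) = 0.000000
Backward induction: V(k, j) = exp(-r*dt) * [p_u * V(k+1, j+1) + p_m * V(k+1, j) + p_d * V(k+1, j-1)]
  V(2,-2) = exp(-r*dt) * [p_u*14.551401 + p_m*24.668500 + p_d*32.117210] = 23.750689
  V(2,-1) = exp(-r*dt) * [p_u*0.810000 + p_m*14.551401 + p_d*24.668500] = 13.633611
  V(2,+0) = exp(-r*dt) * [p_u*0.000000 + p_m*0.810000 + p_d*14.551401] = 2.870012
  V(2,+1) = exp(-r*dt) * [p_u*0.000000 + p_m*0.000000 + p_d*0.810000] = 0.130221
  V(2,+2) = exp(-r*dt) * [p_u*0.000000 + p_m*0.000000 + p_d*0.000000] = 0.000000
  V(1,-1) = exp(-r*dt) * [p_u*2.870012 + p_m*13.633611 + p_d*23.750689] = 13.228390
  V(1,+0) = exp(-r*dt) * [p_u*0.130221 + p_m*2.870012 + p_d*13.633611] = 4.093697
  V(1,+1) = exp(-r*dt) * [p_u*0.000000 + p_m*0.130221 + p_d*2.870012] = 0.546710
  V(0,+0) = exp(-r*dt) * [p_u*0.546710 + p_m*4.093697 + p_d*13.228390] = 4.899653

Answer: Price = V(0,0) = 4.8997
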